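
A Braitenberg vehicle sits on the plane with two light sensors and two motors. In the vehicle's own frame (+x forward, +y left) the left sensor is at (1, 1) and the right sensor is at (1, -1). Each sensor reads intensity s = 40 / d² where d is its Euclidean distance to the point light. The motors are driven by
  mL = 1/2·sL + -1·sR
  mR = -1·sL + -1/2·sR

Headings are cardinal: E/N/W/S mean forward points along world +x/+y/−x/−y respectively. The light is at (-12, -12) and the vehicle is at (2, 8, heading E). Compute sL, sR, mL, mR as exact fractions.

20/333 20/293 -3730/97569 -9190/97569

left sensor world pos  = (3, 9); dL² = 666
right sensor world pos = (3, 7); dR² = 586
sL = 40/666 = 20/333
sR = 40/586 = 20/293
mL = 1/2·sL + -1·sR = -3730/97569
mR = -1·sL + -1/2·sR = -9190/97569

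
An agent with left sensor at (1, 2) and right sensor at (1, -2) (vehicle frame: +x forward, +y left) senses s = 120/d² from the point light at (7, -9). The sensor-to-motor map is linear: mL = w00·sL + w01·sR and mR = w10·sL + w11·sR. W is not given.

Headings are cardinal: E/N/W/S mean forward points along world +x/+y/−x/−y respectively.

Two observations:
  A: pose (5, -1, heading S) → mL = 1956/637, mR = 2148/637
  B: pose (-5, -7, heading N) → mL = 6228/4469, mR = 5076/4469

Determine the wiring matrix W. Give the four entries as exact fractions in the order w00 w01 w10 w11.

obs A: pose=(5,-1,S) → sL=120/49, sR=24/13, mL=1956/637, mR=2148/637
obs B: pose=(-5,-7,N) → sL=24/41, sR=120/109, mL=6228/4469, mR=5076/4469
sensor matrix S = [[120/49, 24/13], [24/41, 120/109]]; det S = 4598784/2846753
solve [mL_A; mL_B] = S·[w00; w01] and [mR_A; mR_B] = S·[w10; w11]:
  w00 = 1/2, w01 = 1, w10 = 1, w11 = 1/2

1/2 1 1 1/2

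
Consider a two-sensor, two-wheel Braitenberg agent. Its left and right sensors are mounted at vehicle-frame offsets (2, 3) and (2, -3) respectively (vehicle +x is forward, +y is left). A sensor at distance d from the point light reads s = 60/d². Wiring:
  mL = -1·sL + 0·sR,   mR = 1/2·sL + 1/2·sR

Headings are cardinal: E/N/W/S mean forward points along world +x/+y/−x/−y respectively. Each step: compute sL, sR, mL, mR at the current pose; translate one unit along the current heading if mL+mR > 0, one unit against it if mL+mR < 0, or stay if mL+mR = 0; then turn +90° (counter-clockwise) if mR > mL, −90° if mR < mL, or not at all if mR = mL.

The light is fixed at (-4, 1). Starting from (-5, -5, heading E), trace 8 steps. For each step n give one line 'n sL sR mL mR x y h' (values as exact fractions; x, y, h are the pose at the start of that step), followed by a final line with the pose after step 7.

0 6 30/41 -6 138/41 -5 -5 E
1 60/41 60/17 -60/41 1740/697 -6 -5 N
2 3/4 3 -3/4 15/8 -6 -4 W
3 60/49 12/17 -60/49 804/833 -7 -4 S
4 30 6/5 -30 78/5 -7 -3 E
5 60/53 12 -60/53 348/53 -8 -3 N
6 5/6 5/3 -5/6 5/4 -8 -2 W
7 60/29 60/89 -60/29 3540/2581 -9 -2 S
final -9 -1 E

n=0: pose=(-5,-5,E); sL=6, sR=30/41; mL=-6, mR=138/41; mL+mR=-108/41 → advance -1; mR−mL=384/41 → turn +1·90°
n=1: pose=(-6,-5,N); sL=60/41, sR=60/17; mL=-60/41, mR=1740/697; mL+mR=720/697 → advance +1; mR−mL=2760/697 → turn +1·90°
n=2: pose=(-6,-4,W); sL=3/4, sR=3; mL=-3/4, mR=15/8; mL+mR=9/8 → advance +1; mR−mL=21/8 → turn +1·90°
n=3: pose=(-7,-4,S); sL=60/49, sR=12/17; mL=-60/49, mR=804/833; mL+mR=-216/833 → advance -1; mR−mL=1824/833 → turn +1·90°
n=4: pose=(-7,-3,E); sL=30, sR=6/5; mL=-30, mR=78/5; mL+mR=-72/5 → advance -1; mR−mL=228/5 → turn +1·90°
n=5: pose=(-8,-3,N); sL=60/53, sR=12; mL=-60/53, mR=348/53; mL+mR=288/53 → advance +1; mR−mL=408/53 → turn +1·90°
n=6: pose=(-8,-2,W); sL=5/6, sR=5/3; mL=-5/6, mR=5/4; mL+mR=5/12 → advance +1; mR−mL=25/12 → turn +1·90°
n=7: pose=(-9,-2,S); sL=60/29, sR=60/89; mL=-60/29, mR=3540/2581; mL+mR=-1800/2581 → advance -1; mR−mL=8880/2581 → turn +1·90°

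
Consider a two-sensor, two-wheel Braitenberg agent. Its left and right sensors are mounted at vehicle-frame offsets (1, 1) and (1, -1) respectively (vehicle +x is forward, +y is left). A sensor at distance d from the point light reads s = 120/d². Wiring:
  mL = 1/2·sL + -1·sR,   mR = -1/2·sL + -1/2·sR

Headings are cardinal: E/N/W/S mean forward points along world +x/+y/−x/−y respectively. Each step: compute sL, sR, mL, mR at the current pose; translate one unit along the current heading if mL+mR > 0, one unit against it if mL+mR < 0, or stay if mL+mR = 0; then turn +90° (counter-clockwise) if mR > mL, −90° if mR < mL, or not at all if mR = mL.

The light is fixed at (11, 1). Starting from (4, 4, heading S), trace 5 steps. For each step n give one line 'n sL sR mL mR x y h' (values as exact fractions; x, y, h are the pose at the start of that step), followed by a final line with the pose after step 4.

n=0: pose=(4,4,S); sL=3, sR=30/17; mL=-9/34, mR=-81/34; mL+mR=-45/17 → advance -1; mR−mL=-36/17 → turn -1·90°
n=1: pose=(4,5,W); sL=120/73, sR=120/89; mL=-3420/6497, mR=-9720/6497; mL+mR=-180/89 → advance -1; mR−mL=-6300/6497 → turn -1·90°
n=2: pose=(5,5,N); sL=60/37, sR=12/5; mL=-294/185, mR=-372/185; mL+mR=-18/5 → advance -1; mR−mL=-78/185 → turn -1·90°
n=3: pose=(5,4,E); sL=120/41, sR=120/29; mL=-3180/1189, mR=-4200/1189; mL+mR=-180/29 → advance -1; mR−mL=-1020/1189 → turn -1·90°
n=4: pose=(4,4,S); sL=3, sR=30/17; mL=-9/34, mR=-81/34; mL+mR=-45/17 → advance -1; mR−mL=-36/17 → turn -1·90°

0 3 30/17 -9/34 -81/34 4 4 S
1 120/73 120/89 -3420/6497 -9720/6497 4 5 W
2 60/37 12/5 -294/185 -372/185 5 5 N
3 120/41 120/29 -3180/1189 -4200/1189 5 4 E
4 3 30/17 -9/34 -81/34 4 4 S
final 4 5 W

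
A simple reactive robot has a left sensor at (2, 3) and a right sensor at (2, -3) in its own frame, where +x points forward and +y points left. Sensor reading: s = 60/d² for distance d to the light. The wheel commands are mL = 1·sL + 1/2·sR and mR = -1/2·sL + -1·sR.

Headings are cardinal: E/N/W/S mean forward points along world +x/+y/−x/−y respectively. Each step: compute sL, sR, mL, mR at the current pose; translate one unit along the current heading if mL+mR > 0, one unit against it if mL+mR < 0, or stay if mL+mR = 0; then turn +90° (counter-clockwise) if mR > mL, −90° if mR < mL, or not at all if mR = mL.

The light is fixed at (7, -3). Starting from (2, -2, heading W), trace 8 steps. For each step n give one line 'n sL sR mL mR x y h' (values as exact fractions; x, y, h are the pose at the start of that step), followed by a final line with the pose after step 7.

0 60/53 12/13 1098/689 -1026/689 2 -2 W
1 2/3 10/3 7/3 -11/3 1 -2 N
2 12/5 12/5 18/5 -18/5 1 -3 E
3 60/13 12/17 1098/221 -666/221 1 -3 S
4 3/4 15/17 81/68 -171/136 1 -4 W
5 12/13 12 90/13 -162/13 2 -4 N
6 6 30/17 117/17 -81/17 2 -5 E
7 60/17 12/13 882/221 -594/221 3 -5 S
final 3 -6 W

n=0: pose=(2,-2,W); sL=60/53, sR=12/13; mL=1098/689, mR=-1026/689; mL+mR=72/689 → advance +1; mR−mL=-2124/689 → turn -1·90°
n=1: pose=(1,-2,N); sL=2/3, sR=10/3; mL=7/3, mR=-11/3; mL+mR=-4/3 → advance -1; mR−mL=-6 → turn -1·90°
n=2: pose=(1,-3,E); sL=12/5, sR=12/5; mL=18/5, mR=-18/5; mL+mR=0 → advance +0; mR−mL=-36/5 → turn -1·90°
n=3: pose=(1,-3,S); sL=60/13, sR=12/17; mL=1098/221, mR=-666/221; mL+mR=432/221 → advance +1; mR−mL=-1764/221 → turn -1·90°
n=4: pose=(1,-4,W); sL=3/4, sR=15/17; mL=81/68, mR=-171/136; mL+mR=-9/136 → advance -1; mR−mL=-333/136 → turn -1·90°
n=5: pose=(2,-4,N); sL=12/13, sR=12; mL=90/13, mR=-162/13; mL+mR=-72/13 → advance -1; mR−mL=-252/13 → turn -1·90°
n=6: pose=(2,-5,E); sL=6, sR=30/17; mL=117/17, mR=-81/17; mL+mR=36/17 → advance +1; mR−mL=-198/17 → turn -1·90°
n=7: pose=(3,-5,S); sL=60/17, sR=12/13; mL=882/221, mR=-594/221; mL+mR=288/221 → advance +1; mR−mL=-1476/221 → turn -1·90°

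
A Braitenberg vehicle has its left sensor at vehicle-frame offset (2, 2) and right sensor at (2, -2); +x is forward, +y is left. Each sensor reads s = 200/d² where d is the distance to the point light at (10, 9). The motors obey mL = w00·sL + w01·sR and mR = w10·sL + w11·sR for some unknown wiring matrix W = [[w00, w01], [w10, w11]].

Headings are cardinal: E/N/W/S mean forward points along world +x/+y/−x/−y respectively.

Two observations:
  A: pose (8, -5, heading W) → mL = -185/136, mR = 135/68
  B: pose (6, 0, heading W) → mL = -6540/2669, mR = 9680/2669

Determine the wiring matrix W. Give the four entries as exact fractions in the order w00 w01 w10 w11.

obs A: pose=(8,-5,W) → sL=25/34, sR=5/4, mL=-185/136, mR=135/68
obs B: pose=(6,0,W) → sL=200/157, sR=40/17, mL=-6540/2669, mR=9680/2669
sensor matrix S = [[25/34, 5/4], [200/157, 40/17]]; det S = 6250/45373
solve [mL_A; mL_B] = S·[w00; w01] and [mR_A; mR_B] = S·[w10; w11]:
  w00 = -1, w01 = -1/2, w10 = 1, w11 = 1

-1 -1/2 1 1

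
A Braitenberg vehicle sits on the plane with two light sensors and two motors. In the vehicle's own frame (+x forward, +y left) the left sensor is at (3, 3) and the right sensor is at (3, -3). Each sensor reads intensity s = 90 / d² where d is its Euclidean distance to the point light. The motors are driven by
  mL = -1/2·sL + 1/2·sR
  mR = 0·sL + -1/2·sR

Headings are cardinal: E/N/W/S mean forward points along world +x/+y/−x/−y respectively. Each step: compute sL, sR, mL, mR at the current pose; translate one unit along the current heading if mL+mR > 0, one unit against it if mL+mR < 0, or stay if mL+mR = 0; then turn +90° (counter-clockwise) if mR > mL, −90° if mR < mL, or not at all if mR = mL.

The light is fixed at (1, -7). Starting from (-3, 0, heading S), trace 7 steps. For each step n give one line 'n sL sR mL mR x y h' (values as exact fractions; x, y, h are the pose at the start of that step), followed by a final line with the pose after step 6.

0 90/17 18/13 -432/221 -9/13 -3 0 S
1 45/61 45/13 1080/793 -45/26 -3 1 E
2 90/29 90/89 -2700/2581 -45/89 -4 1 S
3 45/74 9/4 243/296 -9/8 -4 2 E
4 2 10/13 -8/13 -5/13 -5 2 S
5 45/89 45/29 1350/2581 -45/58 -5 3 E
6 18/13 90/149 -756/1937 -45/149 -6 3 S
final -6 4 E

n=0: pose=(-3,0,S); sL=90/17, sR=18/13; mL=-432/221, mR=-9/13; mL+mR=-45/17 → advance -1; mR−mL=279/221 → turn +1·90°
n=1: pose=(-3,1,E); sL=45/61, sR=45/13; mL=1080/793, mR=-45/26; mL+mR=-45/122 → advance -1; mR−mL=-4905/1586 → turn -1·90°
n=2: pose=(-4,1,S); sL=90/29, sR=90/89; mL=-2700/2581, mR=-45/89; mL+mR=-45/29 → advance -1; mR−mL=1395/2581 → turn +1·90°
n=3: pose=(-4,2,E); sL=45/74, sR=9/4; mL=243/296, mR=-9/8; mL+mR=-45/148 → advance -1; mR−mL=-72/37 → turn -1·90°
n=4: pose=(-5,2,S); sL=2, sR=10/13; mL=-8/13, mR=-5/13; mL+mR=-1 → advance -1; mR−mL=3/13 → turn +1·90°
n=5: pose=(-5,3,E); sL=45/89, sR=45/29; mL=1350/2581, mR=-45/58; mL+mR=-45/178 → advance -1; mR−mL=-6705/5162 → turn -1·90°
n=6: pose=(-6,3,S); sL=18/13, sR=90/149; mL=-756/1937, mR=-45/149; mL+mR=-9/13 → advance -1; mR−mL=171/1937 → turn +1·90°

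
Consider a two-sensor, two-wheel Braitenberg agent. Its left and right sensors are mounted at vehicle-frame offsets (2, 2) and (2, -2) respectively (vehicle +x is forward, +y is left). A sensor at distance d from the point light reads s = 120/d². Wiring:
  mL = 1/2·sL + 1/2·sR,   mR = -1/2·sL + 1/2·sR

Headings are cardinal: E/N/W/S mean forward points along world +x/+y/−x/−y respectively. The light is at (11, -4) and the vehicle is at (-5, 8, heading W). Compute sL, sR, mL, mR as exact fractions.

15/53 3/13 177/689 -18/689

left sensor world pos  = (-7, 6); dL² = 424
right sensor world pos = (-7, 10); dR² = 520
sL = 120/424 = 15/53
sR = 120/520 = 3/13
mL = 1/2·sL + 1/2·sR = 177/689
mR = -1/2·sL + 1/2·sR = -18/689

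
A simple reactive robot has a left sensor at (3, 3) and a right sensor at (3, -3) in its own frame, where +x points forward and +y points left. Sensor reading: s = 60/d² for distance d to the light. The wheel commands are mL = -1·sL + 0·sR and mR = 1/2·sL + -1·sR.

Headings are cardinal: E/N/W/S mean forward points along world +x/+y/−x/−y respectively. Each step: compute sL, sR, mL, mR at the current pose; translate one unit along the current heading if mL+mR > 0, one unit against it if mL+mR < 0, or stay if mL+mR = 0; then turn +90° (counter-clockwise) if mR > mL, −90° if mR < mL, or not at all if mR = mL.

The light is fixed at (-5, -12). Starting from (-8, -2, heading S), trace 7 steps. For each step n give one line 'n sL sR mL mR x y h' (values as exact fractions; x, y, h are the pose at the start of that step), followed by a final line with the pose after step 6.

n=0: pose=(-8,-2,S); sL=60/49, sR=12/17; mL=-60/49, mR=-78/833; mL+mR=-1098/833 → advance -1; mR−mL=942/833 → turn +1·90°
n=1: pose=(-8,-1,E); sL=15/49, sR=15/16; mL=-15/49, mR=-615/784; mL+mR=-855/784 → advance -1; mR−mL=-375/784 → turn -1·90°
n=2: pose=(-9,-1,S); sL=12/13, sR=60/113; mL=-12/13, mR=-102/1469; mL+mR=-1458/1469 → advance -1; mR−mL=1254/1469 → turn +1·90°
n=3: pose=(-9,0,E); sL=30/113, sR=30/41; mL=-30/113, mR=-2775/4633; mL+mR=-4005/4633 → advance -1; mR−mL=-1545/4633 → turn -1·90°
n=4: pose=(-10,0,S); sL=12/17, sR=12/29; mL=-12/17, mR=-30/493; mL+mR=-378/493 → advance -1; mR−mL=318/493 → turn +1·90°
n=5: pose=(-10,1,E); sL=3/13, sR=15/26; mL=-3/13, mR=-6/13; mL+mR=-9/13 → advance -1; mR−mL=-3/13 → turn -1·90°
n=6: pose=(-11,1,S); sL=60/109, sR=60/181; mL=-60/109, mR=-1110/19729; mL+mR=-11970/19729 → advance -1; mR−mL=9750/19729 → turn +1·90°

0 60/49 12/17 -60/49 -78/833 -8 -2 S
1 15/49 15/16 -15/49 -615/784 -8 -1 E
2 12/13 60/113 -12/13 -102/1469 -9 -1 S
3 30/113 30/41 -30/113 -2775/4633 -9 0 E
4 12/17 12/29 -12/17 -30/493 -10 0 S
5 3/13 15/26 -3/13 -6/13 -10 1 E
6 60/109 60/181 -60/109 -1110/19729 -11 1 S
final -11 2 E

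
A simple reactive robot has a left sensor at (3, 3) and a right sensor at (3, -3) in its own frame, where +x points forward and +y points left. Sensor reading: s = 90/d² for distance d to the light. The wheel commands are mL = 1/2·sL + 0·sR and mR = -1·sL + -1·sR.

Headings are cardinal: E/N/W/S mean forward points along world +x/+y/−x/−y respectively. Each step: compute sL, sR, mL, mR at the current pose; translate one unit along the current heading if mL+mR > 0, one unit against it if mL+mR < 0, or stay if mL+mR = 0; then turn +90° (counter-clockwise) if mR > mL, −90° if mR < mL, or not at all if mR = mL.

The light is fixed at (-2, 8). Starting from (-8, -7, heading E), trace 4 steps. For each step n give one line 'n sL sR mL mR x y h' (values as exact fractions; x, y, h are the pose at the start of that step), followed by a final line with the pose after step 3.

n=0: pose=(-8,-7,E); sL=10/17, sR=10/37; mL=5/17, mR=-540/629; mL+mR=-355/629 → advance -1; mR−mL=-725/629 → turn -1·90°
n=1: pose=(-9,-7,S); sL=9/34, sR=45/212; mL=9/68, mR=-1719/3604; mL+mR=-621/1802 → advance -1; mR−mL=-549/901 → turn -1·90°
n=2: pose=(-9,-6,W); sL=90/389, sR=90/221; mL=45/389, mR=-54900/85969; mL+mR=-44955/85969 → advance -1; mR−mL=-64845/85969 → turn -1·90°
n=3: pose=(-8,-6,N); sL=45/101, sR=9/13; mL=45/202, mR=-1494/1313; mL+mR=-2403/2626 → advance -1; mR−mL=-3573/2626 → turn -1·90°

0 10/17 10/37 5/17 -540/629 -8 -7 E
1 9/34 45/212 9/68 -1719/3604 -9 -7 S
2 90/389 90/221 45/389 -54900/85969 -9 -6 W
3 45/101 9/13 45/202 -1494/1313 -8 -6 N
final -8 -7 E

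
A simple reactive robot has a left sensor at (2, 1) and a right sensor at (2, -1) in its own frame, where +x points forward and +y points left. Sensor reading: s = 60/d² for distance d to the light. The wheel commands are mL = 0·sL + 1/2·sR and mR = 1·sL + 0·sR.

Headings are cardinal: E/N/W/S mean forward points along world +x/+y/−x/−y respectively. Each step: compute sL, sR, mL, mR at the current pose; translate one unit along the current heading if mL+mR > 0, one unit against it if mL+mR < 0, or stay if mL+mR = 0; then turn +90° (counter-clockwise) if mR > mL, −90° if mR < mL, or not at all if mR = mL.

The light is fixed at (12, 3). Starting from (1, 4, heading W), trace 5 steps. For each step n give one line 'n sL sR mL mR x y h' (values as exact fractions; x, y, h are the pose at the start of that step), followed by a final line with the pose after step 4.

0 60/169 60/173 30/173 60/169 1 4 W
1 30/61 6/17 3/17 30/61 0 4 S
2 60/101 60/101 30/101 60/101 0 3 E
3 15/37 15/26 15/52 15/37 1 3 N
4 60/169 60/173 30/173 60/169 1 4 W
final 0 4 S

n=0: pose=(1,4,W); sL=60/169, sR=60/173; mL=30/173, mR=60/169; mL+mR=15450/29237 → advance +1; mR−mL=5310/29237 → turn +1·90°
n=1: pose=(0,4,S); sL=30/61, sR=6/17; mL=3/17, mR=30/61; mL+mR=693/1037 → advance +1; mR−mL=327/1037 → turn +1·90°
n=2: pose=(0,3,E); sL=60/101, sR=60/101; mL=30/101, mR=60/101; mL+mR=90/101 → advance +1; mR−mL=30/101 → turn +1·90°
n=3: pose=(1,3,N); sL=15/37, sR=15/26; mL=15/52, mR=15/37; mL+mR=1335/1924 → advance +1; mR−mL=225/1924 → turn +1·90°
n=4: pose=(1,4,W); sL=60/169, sR=60/173; mL=30/173, mR=60/169; mL+mR=15450/29237 → advance +1; mR−mL=5310/29237 → turn +1·90°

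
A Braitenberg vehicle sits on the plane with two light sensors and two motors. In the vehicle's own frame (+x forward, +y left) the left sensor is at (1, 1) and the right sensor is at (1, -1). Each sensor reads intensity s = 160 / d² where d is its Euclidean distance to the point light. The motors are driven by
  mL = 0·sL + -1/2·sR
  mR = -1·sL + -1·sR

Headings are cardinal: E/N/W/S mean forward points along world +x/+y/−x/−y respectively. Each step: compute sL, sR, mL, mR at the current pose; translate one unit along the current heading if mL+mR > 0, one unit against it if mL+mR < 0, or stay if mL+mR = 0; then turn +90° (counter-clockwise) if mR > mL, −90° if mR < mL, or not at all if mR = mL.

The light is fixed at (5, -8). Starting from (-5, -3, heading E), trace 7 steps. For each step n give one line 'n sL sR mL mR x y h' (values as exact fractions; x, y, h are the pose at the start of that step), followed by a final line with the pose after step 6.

n=0: pose=(-5,-3,E); sL=160/117, sR=160/97; mL=-80/97, mR=-34240/11349; mL+mR=-43600/11349 → advance -1; mR−mL=-24880/11349 → turn -1·90°
n=1: pose=(-6,-3,S); sL=40/29, sR=1; mL=-1/2, mR=-69/29; mL+mR=-167/58 → advance -1; mR−mL=-109/58 → turn -1·90°
n=2: pose=(-6,-2,W); sL=160/169, sR=160/193; mL=-80/193, mR=-57920/32617; mL+mR=-71440/32617 → advance -1; mR−mL=-44400/32617 → turn -1·90°
n=3: pose=(-5,-2,N); sL=16/17, sR=16/13; mL=-8/13, mR=-480/221; mL+mR=-616/221 → advance -1; mR−mL=-344/221 → turn -1·90°
n=4: pose=(-5,-3,E); sL=160/117, sR=160/97; mL=-80/97, mR=-34240/11349; mL+mR=-43600/11349 → advance -1; mR−mL=-24880/11349 → turn -1·90°
n=5: pose=(-6,-3,S); sL=40/29, sR=1; mL=-1/2, mR=-69/29; mL+mR=-167/58 → advance -1; mR−mL=-109/58 → turn -1·90°
n=6: pose=(-6,-2,W); sL=160/169, sR=160/193; mL=-80/193, mR=-57920/32617; mL+mR=-71440/32617 → advance -1; mR−mL=-44400/32617 → turn -1·90°

0 160/117 160/97 -80/97 -34240/11349 -5 -3 E
1 40/29 1 -1/2 -69/29 -6 -3 S
2 160/169 160/193 -80/193 -57920/32617 -6 -2 W
3 16/17 16/13 -8/13 -480/221 -5 -2 N
4 160/117 160/97 -80/97 -34240/11349 -5 -3 E
5 40/29 1 -1/2 -69/29 -6 -3 S
6 160/169 160/193 -80/193 -57920/32617 -6 -2 W
final -5 -2 N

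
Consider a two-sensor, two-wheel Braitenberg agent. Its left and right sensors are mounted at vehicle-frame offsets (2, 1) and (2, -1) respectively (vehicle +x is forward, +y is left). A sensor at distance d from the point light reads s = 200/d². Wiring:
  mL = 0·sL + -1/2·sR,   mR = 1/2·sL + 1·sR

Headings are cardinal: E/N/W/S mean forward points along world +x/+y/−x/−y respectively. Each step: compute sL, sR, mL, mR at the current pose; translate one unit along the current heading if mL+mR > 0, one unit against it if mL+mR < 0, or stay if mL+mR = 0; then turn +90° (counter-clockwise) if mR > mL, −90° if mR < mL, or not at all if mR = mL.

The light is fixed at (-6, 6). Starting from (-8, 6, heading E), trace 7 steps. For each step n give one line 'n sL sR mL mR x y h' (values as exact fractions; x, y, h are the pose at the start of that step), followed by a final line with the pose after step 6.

n=0: pose=(-8,6,E); sL=200, sR=200; mL=-100, mR=300; mL+mR=200 → advance +1; mR−mL=400 → turn +1·90°
n=1: pose=(-7,6,N); sL=25, sR=50; mL=-25, mR=125/2; mL+mR=75/2 → advance +1; mR−mL=175/2 → turn +1·90°
n=2: pose=(-7,7,W); sL=200/9, sR=200/13; mL=-100/13, mR=3100/117; mL+mR=2200/117 → advance +1; mR−mL=4000/117 → turn +1·90°
n=3: pose=(-8,7,S); sL=100, sR=20; mL=-10, mR=70; mL+mR=60 → advance +1; mR−mL=80 → turn +1·90°
n=4: pose=(-8,6,E); sL=200, sR=200; mL=-100, mR=300; mL+mR=200 → advance +1; mR−mL=400 → turn +1·90°
n=5: pose=(-7,6,N); sL=25, sR=50; mL=-25, mR=125/2; mL+mR=75/2 → advance +1; mR−mL=175/2 → turn +1·90°
n=6: pose=(-7,7,W); sL=200/9, sR=200/13; mL=-100/13, mR=3100/117; mL+mR=2200/117 → advance +1; mR−mL=4000/117 → turn +1·90°

0 200 200 -100 300 -8 6 E
1 25 50 -25 125/2 -7 6 N
2 200/9 200/13 -100/13 3100/117 -7 7 W
3 100 20 -10 70 -8 7 S
4 200 200 -100 300 -8 6 E
5 25 50 -25 125/2 -7 6 N
6 200/9 200/13 -100/13 3100/117 -7 7 W
final -8 7 S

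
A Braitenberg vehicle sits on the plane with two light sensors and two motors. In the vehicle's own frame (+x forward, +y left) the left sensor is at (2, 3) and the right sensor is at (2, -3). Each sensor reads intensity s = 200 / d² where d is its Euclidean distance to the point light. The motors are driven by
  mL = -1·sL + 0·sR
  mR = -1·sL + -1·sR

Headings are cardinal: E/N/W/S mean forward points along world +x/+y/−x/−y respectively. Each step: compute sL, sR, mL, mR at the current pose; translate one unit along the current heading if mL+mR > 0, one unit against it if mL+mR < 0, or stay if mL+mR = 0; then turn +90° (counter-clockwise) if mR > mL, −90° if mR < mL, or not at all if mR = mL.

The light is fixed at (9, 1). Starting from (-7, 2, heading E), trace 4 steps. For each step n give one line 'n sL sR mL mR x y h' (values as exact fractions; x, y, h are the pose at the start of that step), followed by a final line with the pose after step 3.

0 50/53 1 -50/53 -103/53 -7 2 E
1 200/197 200/401 -200/197 -119600/78997 -8 2 S
2 100/181 100/193 -100/181 -37400/34933 -8 3 W
3 200/377 40/37 -200/377 -22480/13949 -7 3 N
final -7 2 E

n=0: pose=(-7,2,E); sL=50/53, sR=1; mL=-50/53, mR=-103/53; mL+mR=-153/53 → advance -1; mR−mL=-1 → turn -1·90°
n=1: pose=(-8,2,S); sL=200/197, sR=200/401; mL=-200/197, mR=-119600/78997; mL+mR=-199800/78997 → advance -1; mR−mL=-200/401 → turn -1·90°
n=2: pose=(-8,3,W); sL=100/181, sR=100/193; mL=-100/181, mR=-37400/34933; mL+mR=-56700/34933 → advance -1; mR−mL=-100/193 → turn -1·90°
n=3: pose=(-7,3,N); sL=200/377, sR=40/37; mL=-200/377, mR=-22480/13949; mL+mR=-29880/13949 → advance -1; mR−mL=-40/37 → turn -1·90°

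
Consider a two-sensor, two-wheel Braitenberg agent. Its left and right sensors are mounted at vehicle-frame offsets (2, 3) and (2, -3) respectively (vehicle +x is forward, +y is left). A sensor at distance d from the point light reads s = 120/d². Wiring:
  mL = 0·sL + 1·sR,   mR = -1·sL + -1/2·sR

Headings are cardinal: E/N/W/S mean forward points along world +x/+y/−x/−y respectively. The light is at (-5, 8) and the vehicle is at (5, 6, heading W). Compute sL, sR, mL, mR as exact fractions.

120/89 24/13 24/13 -2628/1157

left sensor world pos  = (3, 3); dL² = 89
right sensor world pos = (3, 9); dR² = 65
sL = 120/89 = 120/89
sR = 120/65 = 24/13
mL = 0·sL + 1·sR = 24/13
mR = -1·sL + -1/2·sR = -2628/1157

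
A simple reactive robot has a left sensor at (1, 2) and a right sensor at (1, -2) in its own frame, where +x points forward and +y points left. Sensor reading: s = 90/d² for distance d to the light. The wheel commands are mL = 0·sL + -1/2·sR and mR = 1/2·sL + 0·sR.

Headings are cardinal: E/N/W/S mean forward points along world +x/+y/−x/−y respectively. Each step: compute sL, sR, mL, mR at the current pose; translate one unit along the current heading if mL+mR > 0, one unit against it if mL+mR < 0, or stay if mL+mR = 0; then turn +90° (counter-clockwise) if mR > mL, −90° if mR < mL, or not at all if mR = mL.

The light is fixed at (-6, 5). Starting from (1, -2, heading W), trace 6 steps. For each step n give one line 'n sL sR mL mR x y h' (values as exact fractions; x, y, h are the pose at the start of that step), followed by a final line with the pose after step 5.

0 10/13 90/61 -45/61 5/13 1 -2 W
1 45/82 9/10 -9/20 45/164 2 -2 S
2 90/97 18/29 -9/29 45/97 2 -1 E
3 45/37 45/73 -45/146 45/74 3 -1 N
4 90/113 90/73 -45/73 45/113 3 0 W
5 1/2 9/10 -9/20 1/4 4 0 S
final 4 1 E

n=0: pose=(1,-2,W); sL=10/13, sR=90/61; mL=-45/61, mR=5/13; mL+mR=-280/793 → advance -1; mR−mL=890/793 → turn +1·90°
n=1: pose=(2,-2,S); sL=45/82, sR=9/10; mL=-9/20, mR=45/164; mL+mR=-36/205 → advance -1; mR−mL=297/410 → turn +1·90°
n=2: pose=(2,-1,E); sL=90/97, sR=18/29; mL=-9/29, mR=45/97; mL+mR=432/2813 → advance +1; mR−mL=2178/2813 → turn +1·90°
n=3: pose=(3,-1,N); sL=45/37, sR=45/73; mL=-45/146, mR=45/74; mL+mR=810/2701 → advance +1; mR−mL=2475/2701 → turn +1·90°
n=4: pose=(3,0,W); sL=90/113, sR=90/73; mL=-45/73, mR=45/113; mL+mR=-1800/8249 → advance -1; mR−mL=8370/8249 → turn +1·90°
n=5: pose=(4,0,S); sL=1/2, sR=9/10; mL=-9/20, mR=1/4; mL+mR=-1/5 → advance -1; mR−mL=7/10 → turn +1·90°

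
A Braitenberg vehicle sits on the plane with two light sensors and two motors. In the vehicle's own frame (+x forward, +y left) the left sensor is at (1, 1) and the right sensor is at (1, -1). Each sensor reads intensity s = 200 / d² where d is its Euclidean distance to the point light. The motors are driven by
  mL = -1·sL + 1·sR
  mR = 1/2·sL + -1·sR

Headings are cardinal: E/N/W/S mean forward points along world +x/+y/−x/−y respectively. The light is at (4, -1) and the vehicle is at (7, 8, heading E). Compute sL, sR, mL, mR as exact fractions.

50/29 5/2 45/58 -95/58

left sensor world pos  = (8, 9); dL² = 116
right sensor world pos = (8, 7); dR² = 80
sL = 200/116 = 50/29
sR = 200/80 = 5/2
mL = -1·sL + 1·sR = 45/58
mR = 1/2·sL + -1·sR = -95/58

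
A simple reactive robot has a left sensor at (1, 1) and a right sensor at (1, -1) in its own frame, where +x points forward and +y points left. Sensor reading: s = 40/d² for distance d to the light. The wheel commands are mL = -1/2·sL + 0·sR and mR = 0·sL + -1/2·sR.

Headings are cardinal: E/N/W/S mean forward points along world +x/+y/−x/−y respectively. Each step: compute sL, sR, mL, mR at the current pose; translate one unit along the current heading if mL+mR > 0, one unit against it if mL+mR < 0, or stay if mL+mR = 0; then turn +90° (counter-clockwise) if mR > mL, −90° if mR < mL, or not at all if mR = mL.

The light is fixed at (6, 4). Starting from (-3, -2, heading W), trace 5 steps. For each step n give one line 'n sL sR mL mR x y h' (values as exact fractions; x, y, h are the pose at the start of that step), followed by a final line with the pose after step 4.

n=0: pose=(-3,-2,W); sL=40/149, sR=8/25; mL=-20/149, mR=-4/25; mL+mR=-1096/3725 → advance -1; mR−mL=-96/3725 → turn -1·90°
n=1: pose=(-2,-2,N); sL=20/53, sR=20/37; mL=-10/53, mR=-10/37; mL+mR=-900/1961 → advance -1; mR−mL=-160/1961 → turn -1·90°
n=2: pose=(-2,-3,E); sL=8/17, sR=40/113; mL=-4/17, mR=-20/113; mL+mR=-792/1921 → advance -1; mR−mL=112/1921 → turn +1·90°
n=3: pose=(-3,-3,N); sL=5/17, sR=2/5; mL=-5/34, mR=-1/5; mL+mR=-59/170 → advance -1; mR−mL=-9/170 → turn -1·90°
n=4: pose=(-3,-4,E); sL=40/113, sR=8/29; mL=-20/113, mR=-4/29; mL+mR=-1032/3277 → advance -1; mR−mL=128/3277 → turn +1·90°

0 40/149 8/25 -20/149 -4/25 -3 -2 W
1 20/53 20/37 -10/53 -10/37 -2 -2 N
2 8/17 40/113 -4/17 -20/113 -2 -3 E
3 5/17 2/5 -5/34 -1/5 -3 -3 N
4 40/113 8/29 -20/113 -4/29 -3 -4 E
final -4 -4 N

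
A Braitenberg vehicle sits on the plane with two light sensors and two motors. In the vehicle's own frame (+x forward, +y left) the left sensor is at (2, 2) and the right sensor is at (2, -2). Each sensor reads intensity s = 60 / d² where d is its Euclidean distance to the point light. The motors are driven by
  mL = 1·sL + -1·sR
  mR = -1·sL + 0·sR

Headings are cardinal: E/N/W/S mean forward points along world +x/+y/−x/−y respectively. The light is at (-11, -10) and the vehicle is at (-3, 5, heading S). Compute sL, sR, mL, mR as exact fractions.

left sensor world pos  = (-1, 3); dL² = 269
right sensor world pos = (-5, 3); dR² = 205
sL = 60/269 = 60/269
sR = 60/205 = 12/41
mL = 1·sL + -1·sR = -768/11029
mR = -1·sL + 0·sR = -60/269

60/269 12/41 -768/11029 -60/269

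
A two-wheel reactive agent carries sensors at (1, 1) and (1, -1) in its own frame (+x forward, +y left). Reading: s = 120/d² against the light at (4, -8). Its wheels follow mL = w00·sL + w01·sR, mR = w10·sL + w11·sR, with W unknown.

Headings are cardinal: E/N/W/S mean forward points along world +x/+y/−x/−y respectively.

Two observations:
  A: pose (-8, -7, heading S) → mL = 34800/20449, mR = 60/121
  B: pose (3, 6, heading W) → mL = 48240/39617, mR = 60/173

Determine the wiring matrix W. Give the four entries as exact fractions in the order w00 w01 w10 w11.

1 1 1/2 0

obs A: pose=(-8,-7,S) → sL=120/121, sR=120/169, mL=34800/20449, mR=60/121
obs B: pose=(3,6,W) → sL=120/173, sR=120/229, mL=48240/39617, mR=60/173
sensor matrix S = [[120/121, 120/169], [120/173, 120/229]]; det S = 22003200/810128033
solve [mL_A; mL_B] = S·[w00; w01] and [mR_A; mR_B] = S·[w10; w11]:
  w00 = 1, w01 = 1, w10 = 1/2, w11 = 0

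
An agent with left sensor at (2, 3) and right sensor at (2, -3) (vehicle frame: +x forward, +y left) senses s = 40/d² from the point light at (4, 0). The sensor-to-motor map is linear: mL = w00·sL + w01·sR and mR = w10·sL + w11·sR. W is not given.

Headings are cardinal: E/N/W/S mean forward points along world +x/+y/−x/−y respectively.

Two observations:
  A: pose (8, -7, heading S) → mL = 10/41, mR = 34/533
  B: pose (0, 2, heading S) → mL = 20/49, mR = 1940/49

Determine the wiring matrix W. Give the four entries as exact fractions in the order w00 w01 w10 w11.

0 1/2 1 -1/2

obs A: pose=(8,-7,S) → sL=4/13, sR=20/41, mL=10/41, mR=34/533
obs B: pose=(0,2,S) → sL=40, sR=40/49, mL=20/49, mR=1940/49
sensor matrix S = [[4/13, 20/41], [40, 40/49]]; det S = -503040/26117
solve [mL_A; mL_B] = S·[w00; w01] and [mR_A; mR_B] = S·[w10; w11]:
  w00 = 0, w01 = 1/2, w10 = 1, w11 = -1/2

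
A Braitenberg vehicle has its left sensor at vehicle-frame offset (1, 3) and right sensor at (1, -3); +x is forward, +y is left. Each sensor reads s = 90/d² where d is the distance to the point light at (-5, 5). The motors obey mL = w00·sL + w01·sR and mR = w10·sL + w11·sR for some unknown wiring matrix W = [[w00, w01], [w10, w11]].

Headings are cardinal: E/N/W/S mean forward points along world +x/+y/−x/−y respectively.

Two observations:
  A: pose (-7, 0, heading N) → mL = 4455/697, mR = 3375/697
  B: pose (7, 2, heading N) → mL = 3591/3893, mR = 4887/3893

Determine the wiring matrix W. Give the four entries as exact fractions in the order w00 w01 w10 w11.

obs A: pose=(-7,0,N) → sL=90/41, sR=90/17, mL=4455/697, mR=3375/697
obs B: pose=(7,2,N) → sL=18/17, sR=90/229, mL=3591/3893, mR=4887/3893
sensor matrix S = [[90/41, 90/17], [18/17, 90/229]]; det S = -12869280/2713421
solve [mL_A; mL_B] = S·[w00; w01] and [mR_A; mR_B] = S·[w10; w11]:
  w00 = 1/2, w01 = 1, w10 = 1, w11 = 1/2

1/2 1 1 1/2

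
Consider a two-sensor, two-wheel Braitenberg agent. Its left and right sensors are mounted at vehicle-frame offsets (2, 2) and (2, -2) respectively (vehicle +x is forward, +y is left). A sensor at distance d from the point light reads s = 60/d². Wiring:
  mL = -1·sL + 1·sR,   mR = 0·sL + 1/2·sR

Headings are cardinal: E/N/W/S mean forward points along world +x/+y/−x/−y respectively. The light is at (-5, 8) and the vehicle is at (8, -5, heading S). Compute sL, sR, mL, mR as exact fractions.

2/15 30/173 104/2595 15/173

left sensor world pos  = (10, -7); dL² = 450
right sensor world pos = (6, -7); dR² = 346
sL = 60/450 = 2/15
sR = 60/346 = 30/173
mL = -1·sL + 1·sR = 104/2595
mR = 0·sL + 1/2·sR = 15/173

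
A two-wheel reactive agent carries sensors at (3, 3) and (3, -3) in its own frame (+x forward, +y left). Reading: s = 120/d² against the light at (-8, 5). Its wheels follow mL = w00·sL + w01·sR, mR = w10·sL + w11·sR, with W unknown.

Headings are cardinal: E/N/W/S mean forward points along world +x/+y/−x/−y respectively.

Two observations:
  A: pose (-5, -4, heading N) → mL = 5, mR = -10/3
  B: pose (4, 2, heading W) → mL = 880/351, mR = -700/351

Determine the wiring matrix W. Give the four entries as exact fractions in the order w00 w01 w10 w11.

1 1 -1/2 -1

obs A: pose=(-5,-4,N) → sL=10/3, sR=5/3, mL=5, mR=-10/3
obs B: pose=(4,2,W) → sL=40/39, sR=40/27, mL=880/351, mR=-700/351
sensor matrix S = [[10/3, 5/3], [40/39, 40/27]]; det S = 3400/1053
solve [mL_A; mL_B] = S·[w00; w01] and [mR_A; mR_B] = S·[w10; w11]:
  w00 = 1, w01 = 1, w10 = -1/2, w11 = -1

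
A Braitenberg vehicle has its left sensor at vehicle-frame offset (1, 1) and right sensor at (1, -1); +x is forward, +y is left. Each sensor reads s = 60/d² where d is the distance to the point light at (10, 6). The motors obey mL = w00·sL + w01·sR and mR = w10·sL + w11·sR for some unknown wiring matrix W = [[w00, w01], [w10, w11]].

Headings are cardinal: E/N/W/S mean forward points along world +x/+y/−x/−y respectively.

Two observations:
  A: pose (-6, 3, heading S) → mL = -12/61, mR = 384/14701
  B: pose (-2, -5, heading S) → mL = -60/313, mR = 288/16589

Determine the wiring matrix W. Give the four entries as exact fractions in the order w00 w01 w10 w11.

0 -1 1/2 -1/2

obs A: pose=(-6,3,S) → sL=60/241, sR=12/61, mL=-12/61, mR=384/14701
obs B: pose=(-2,-5,S) → sL=12/53, sR=60/313, mL=-60/313, mR=288/16589
sensor matrix S = [[60/241, 12/61], [12/53, 60/313]]; det S = 776448/243874889
solve [mL_A; mL_B] = S·[w00; w01] and [mR_A; mR_B] = S·[w10; w11]:
  w00 = 0, w01 = -1, w10 = 1/2, w11 = -1/2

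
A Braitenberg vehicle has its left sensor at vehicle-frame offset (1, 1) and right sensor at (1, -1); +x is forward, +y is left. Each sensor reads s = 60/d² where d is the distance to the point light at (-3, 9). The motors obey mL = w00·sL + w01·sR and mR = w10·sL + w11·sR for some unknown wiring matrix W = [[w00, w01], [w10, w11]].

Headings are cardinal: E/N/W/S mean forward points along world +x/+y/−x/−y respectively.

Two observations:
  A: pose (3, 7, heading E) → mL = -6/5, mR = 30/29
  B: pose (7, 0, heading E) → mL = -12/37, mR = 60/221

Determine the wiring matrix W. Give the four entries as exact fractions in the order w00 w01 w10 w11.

obs A: pose=(3,7,E) → sL=6/5, sR=30/29, mL=-6/5, mR=30/29
obs B: pose=(7,0,E) → sL=12/37, sR=60/221, mL=-12/37, mR=60/221
sensor matrix S = [[6/5, 30/29], [12/37, 60/221]]; det S = -2304/237133
solve [mL_A; mL_B] = S·[w00; w01] and [mR_A; mR_B] = S·[w10; w11]:
  w00 = -1, w01 = 0, w10 = 0, w11 = 1

-1 0 0 1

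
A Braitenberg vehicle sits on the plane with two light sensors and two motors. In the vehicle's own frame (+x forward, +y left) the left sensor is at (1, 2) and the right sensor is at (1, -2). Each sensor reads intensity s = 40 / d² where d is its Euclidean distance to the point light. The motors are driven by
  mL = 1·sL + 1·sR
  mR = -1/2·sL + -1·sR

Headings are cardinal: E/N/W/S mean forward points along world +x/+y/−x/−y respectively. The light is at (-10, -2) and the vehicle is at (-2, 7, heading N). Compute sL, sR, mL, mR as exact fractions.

5/17 1/5 42/85 -59/170

left sensor world pos  = (-4, 8); dL² = 136
right sensor world pos = (0, 8); dR² = 200
sL = 40/136 = 5/17
sR = 40/200 = 1/5
mL = 1·sL + 1·sR = 42/85
mR = -1/2·sL + -1·sR = -59/170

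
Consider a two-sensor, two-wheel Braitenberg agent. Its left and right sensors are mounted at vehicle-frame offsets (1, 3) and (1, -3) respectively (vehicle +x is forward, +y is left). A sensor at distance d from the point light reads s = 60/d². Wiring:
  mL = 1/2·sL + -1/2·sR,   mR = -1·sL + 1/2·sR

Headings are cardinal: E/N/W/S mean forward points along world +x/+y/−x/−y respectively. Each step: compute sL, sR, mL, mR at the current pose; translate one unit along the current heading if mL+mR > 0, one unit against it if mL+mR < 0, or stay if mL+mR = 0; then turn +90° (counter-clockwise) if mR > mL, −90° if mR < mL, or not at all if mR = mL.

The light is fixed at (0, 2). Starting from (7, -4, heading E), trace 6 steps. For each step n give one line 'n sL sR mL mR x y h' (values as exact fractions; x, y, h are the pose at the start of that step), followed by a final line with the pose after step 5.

n=0: pose=(7,-4,E); sL=60/73, sR=12/29; mL=432/2117, mR=-1302/2117; mL+mR=-30/73 → advance -1; mR−mL=-1734/2117 → turn -1·90°
n=1: pose=(6,-4,S); sL=6/13, sR=30/29; mL=-108/377, mR=21/377; mL+mR=-3/13 → advance -1; mR−mL=129/377 → turn +1·90°
n=2: pose=(6,-3,E); sL=60/53, sR=60/113; mL=1800/5989, mR=-5190/5989; mL+mR=-30/53 → advance -1; mR−mL=-6990/5989 → turn -1·90°
n=3: pose=(5,-3,S); sL=3/5, sR=3/2; mL=-9/20, mR=3/20; mL+mR=-3/10 → advance -1; mR−mL=3/5 → turn +1·90°
n=4: pose=(5,-2,E); sL=60/37, sR=12/17; mL=288/629, mR=-798/629; mL+mR=-30/37 → advance -1; mR−mL=-1086/629 → turn -1·90°
n=5: pose=(4,-2,S); sL=30/37, sR=30/13; mL=-360/481, mR=165/481; mL+mR=-15/37 → advance -1; mR−mL=525/481 → turn +1·90°

0 60/73 12/29 432/2117 -1302/2117 7 -4 E
1 6/13 30/29 -108/377 21/377 6 -4 S
2 60/53 60/113 1800/5989 -5190/5989 6 -3 E
3 3/5 3/2 -9/20 3/20 5 -3 S
4 60/37 12/17 288/629 -798/629 5 -2 E
5 30/37 30/13 -360/481 165/481 4 -2 S
final 4 -1 E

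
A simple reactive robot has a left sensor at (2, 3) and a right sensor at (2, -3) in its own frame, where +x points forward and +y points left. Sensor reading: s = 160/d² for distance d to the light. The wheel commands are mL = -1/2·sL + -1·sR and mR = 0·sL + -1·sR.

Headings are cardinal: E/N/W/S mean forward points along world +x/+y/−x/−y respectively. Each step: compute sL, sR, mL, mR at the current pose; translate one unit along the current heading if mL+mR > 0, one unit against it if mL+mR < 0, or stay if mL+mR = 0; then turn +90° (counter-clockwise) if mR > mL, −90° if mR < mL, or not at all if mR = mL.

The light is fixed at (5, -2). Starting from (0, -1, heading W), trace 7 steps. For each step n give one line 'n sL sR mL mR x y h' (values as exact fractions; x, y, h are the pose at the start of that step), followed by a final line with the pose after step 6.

n=0: pose=(0,-1,W); sL=160/53, sR=32/13; mL=-2736/689, mR=-32/13; mL+mR=-4432/689 → advance -1; mR−mL=80/53 → turn +1·90°
n=1: pose=(1,-1,S); sL=80, sR=16/5; mL=-216/5, mR=-16/5; mL+mR=-232/5 → advance -1; mR−mL=40 → turn +1·90°
n=2: pose=(1,0,E); sL=160/29, sR=32; mL=-1008/29, mR=-32; mL+mR=-1936/29 → advance -1; mR−mL=80/29 → turn +1·90°
n=3: pose=(0,0,N); sL=2, sR=8; mL=-9, mR=-8; mL+mR=-17 → advance -1; mR−mL=1 → turn +1·90°
n=4: pose=(0,-1,W); sL=160/53, sR=32/13; mL=-2736/689, mR=-32/13; mL+mR=-4432/689 → advance -1; mR−mL=80/53 → turn +1·90°
n=5: pose=(1,-1,S); sL=80, sR=16/5; mL=-216/5, mR=-16/5; mL+mR=-232/5 → advance -1; mR−mL=40 → turn +1·90°
n=6: pose=(1,0,E); sL=160/29, sR=32; mL=-1008/29, mR=-32; mL+mR=-1936/29 → advance -1; mR−mL=80/29 → turn +1·90°

0 160/53 32/13 -2736/689 -32/13 0 -1 W
1 80 16/5 -216/5 -16/5 1 -1 S
2 160/29 32 -1008/29 -32 1 0 E
3 2 8 -9 -8 0 0 N
4 160/53 32/13 -2736/689 -32/13 0 -1 W
5 80 16/5 -216/5 -16/5 1 -1 S
6 160/29 32 -1008/29 -32 1 0 E
final 0 0 N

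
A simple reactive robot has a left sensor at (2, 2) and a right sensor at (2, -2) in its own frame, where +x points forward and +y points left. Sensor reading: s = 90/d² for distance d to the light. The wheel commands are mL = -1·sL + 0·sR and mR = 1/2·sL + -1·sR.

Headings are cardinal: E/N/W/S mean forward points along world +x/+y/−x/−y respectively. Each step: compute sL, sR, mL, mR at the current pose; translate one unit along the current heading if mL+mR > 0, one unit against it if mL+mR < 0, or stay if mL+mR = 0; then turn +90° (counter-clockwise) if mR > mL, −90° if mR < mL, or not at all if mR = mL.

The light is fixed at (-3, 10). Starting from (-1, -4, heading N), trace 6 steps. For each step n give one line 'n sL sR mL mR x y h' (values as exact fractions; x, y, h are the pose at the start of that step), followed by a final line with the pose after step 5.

n=0: pose=(-1,-4,N); sL=5/8, sR=9/16; mL=-5/8, mR=-1/4; mL+mR=-7/8 → advance -1; mR−mL=3/8 → turn +1·90°
n=1: pose=(-1,-5,W); sL=90/289, sR=90/169; mL=-90/289, mR=-18405/48841; mL+mR=-33615/48841 → advance -1; mR−mL=-3195/48841 → turn -1·90°
n=2: pose=(0,-5,N); sL=9/17, sR=45/97; mL=-9/17, mR=-657/3298; mL+mR=-2403/3298 → advance -1; mR−mL=1089/3298 → turn +1·90°
n=3: pose=(0,-6,W); sL=18/65, sR=90/197; mL=-18/65, mR=-4077/12805; mL+mR=-7623/12805 → advance -1; mR−mL=-531/12805 → turn -1·90°
n=4: pose=(1,-6,N); sL=9/20, sR=45/116; mL=-9/20, mR=-189/1160; mL+mR=-711/1160 → advance -1; mR−mL=333/1160 → turn +1·90°
n=5: pose=(1,-7,W); sL=18/73, sR=90/229; mL=-18/73, mR=-4509/16717; mL+mR=-8631/16717 → advance -1; mR−mL=-387/16717 → turn -1·90°

0 5/8 9/16 -5/8 -1/4 -1 -4 N
1 90/289 90/169 -90/289 -18405/48841 -1 -5 W
2 9/17 45/97 -9/17 -657/3298 0 -5 N
3 18/65 90/197 -18/65 -4077/12805 0 -6 W
4 9/20 45/116 -9/20 -189/1160 1 -6 N
5 18/73 90/229 -18/73 -4509/16717 1 -7 W
final 2 -7 N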